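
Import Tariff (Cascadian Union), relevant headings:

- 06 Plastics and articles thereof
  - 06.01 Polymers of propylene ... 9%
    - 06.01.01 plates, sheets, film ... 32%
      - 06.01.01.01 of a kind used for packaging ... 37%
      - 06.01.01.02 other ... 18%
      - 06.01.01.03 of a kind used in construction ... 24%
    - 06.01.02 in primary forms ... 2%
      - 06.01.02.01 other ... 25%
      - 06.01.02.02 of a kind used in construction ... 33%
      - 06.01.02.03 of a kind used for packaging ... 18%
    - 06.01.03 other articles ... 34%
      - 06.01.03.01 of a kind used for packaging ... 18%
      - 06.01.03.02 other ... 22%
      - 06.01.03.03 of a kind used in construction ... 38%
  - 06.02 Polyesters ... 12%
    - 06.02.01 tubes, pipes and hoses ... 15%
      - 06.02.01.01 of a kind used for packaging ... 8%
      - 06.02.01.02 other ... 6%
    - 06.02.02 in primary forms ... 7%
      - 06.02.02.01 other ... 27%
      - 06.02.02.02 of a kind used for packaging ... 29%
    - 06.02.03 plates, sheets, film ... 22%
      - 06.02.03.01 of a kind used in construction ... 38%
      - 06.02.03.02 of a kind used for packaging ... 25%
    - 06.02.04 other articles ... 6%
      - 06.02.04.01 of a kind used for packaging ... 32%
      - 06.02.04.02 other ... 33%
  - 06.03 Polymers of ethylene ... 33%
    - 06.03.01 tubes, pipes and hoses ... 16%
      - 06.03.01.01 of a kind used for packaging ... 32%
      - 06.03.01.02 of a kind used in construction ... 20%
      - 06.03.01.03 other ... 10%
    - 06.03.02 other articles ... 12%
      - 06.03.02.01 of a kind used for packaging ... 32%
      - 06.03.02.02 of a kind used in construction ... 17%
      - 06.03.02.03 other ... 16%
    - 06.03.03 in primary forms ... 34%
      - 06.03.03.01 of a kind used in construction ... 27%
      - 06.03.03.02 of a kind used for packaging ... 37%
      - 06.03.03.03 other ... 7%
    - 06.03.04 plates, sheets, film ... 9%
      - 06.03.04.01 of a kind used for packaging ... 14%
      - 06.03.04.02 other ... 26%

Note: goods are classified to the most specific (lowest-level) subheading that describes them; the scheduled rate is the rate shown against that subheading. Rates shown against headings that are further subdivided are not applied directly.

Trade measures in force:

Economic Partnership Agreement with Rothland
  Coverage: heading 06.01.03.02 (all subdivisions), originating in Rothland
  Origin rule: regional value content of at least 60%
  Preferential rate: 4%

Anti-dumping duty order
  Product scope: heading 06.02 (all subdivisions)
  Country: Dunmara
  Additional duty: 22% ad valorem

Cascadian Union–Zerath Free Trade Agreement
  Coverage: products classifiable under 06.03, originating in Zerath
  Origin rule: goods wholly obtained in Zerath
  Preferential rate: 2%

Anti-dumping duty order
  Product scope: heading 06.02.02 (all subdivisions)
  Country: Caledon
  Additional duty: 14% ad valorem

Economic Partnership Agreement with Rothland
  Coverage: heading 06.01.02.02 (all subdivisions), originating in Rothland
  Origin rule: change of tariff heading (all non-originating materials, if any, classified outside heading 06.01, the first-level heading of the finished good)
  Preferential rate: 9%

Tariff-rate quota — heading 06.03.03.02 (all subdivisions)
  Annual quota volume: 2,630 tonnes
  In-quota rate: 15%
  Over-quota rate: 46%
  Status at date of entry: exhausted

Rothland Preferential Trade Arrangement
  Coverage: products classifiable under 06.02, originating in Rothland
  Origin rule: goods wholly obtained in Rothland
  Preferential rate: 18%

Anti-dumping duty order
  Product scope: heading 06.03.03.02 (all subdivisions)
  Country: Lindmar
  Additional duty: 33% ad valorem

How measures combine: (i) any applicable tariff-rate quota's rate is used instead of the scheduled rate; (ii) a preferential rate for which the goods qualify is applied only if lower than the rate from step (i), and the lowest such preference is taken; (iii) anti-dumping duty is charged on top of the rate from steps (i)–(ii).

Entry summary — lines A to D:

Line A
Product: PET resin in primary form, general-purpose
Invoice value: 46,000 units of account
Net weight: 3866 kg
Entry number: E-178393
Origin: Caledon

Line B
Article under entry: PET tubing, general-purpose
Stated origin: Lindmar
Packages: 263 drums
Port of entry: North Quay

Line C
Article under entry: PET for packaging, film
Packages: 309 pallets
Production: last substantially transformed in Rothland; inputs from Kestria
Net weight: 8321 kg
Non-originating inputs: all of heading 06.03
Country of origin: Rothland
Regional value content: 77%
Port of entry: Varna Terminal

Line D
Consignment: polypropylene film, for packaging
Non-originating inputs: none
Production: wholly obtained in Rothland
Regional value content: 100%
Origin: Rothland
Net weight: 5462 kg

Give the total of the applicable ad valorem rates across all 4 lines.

109%

Line A: PET → 06.02; resin in primary form → 06.02.02; general-purpose → 06.02.02.01. Scheduled 27%. anti-dumping (Caledon, 06.02.02): +14%; total 27% + 14% = 41%. → 41%.
Line B: PET → 06.02; tubing → 06.02.01; general-purpose → 06.02.01.02. Scheduled 6%. No special measure applies. → 6%.
Line C: PET → 06.02; film → 06.02.03; for packaging → 06.02.03.02. Scheduled 25%. Rothland agreement on 06.01.03.02: 06.02.03.02 not covered; Rothland agreement on 06.01.02.02: 06.02.03.02 not covered; Rothland agreement on 06.02: not wholly obtained. → 25%.
Line D: polypropylene → 06.01; film → 06.01.01; for packaging → 06.01.01.01. Scheduled 37%. Rothland agreement on 06.01.03.02: 06.01.01.01 not covered; Rothland agreement on 06.01.02.02: 06.01.01.01 not covered; Rothland agreement on 06.02: 06.01.01.01 not covered. → 37%.
Sum: 41% + 6% + 25% + 37% = 109%.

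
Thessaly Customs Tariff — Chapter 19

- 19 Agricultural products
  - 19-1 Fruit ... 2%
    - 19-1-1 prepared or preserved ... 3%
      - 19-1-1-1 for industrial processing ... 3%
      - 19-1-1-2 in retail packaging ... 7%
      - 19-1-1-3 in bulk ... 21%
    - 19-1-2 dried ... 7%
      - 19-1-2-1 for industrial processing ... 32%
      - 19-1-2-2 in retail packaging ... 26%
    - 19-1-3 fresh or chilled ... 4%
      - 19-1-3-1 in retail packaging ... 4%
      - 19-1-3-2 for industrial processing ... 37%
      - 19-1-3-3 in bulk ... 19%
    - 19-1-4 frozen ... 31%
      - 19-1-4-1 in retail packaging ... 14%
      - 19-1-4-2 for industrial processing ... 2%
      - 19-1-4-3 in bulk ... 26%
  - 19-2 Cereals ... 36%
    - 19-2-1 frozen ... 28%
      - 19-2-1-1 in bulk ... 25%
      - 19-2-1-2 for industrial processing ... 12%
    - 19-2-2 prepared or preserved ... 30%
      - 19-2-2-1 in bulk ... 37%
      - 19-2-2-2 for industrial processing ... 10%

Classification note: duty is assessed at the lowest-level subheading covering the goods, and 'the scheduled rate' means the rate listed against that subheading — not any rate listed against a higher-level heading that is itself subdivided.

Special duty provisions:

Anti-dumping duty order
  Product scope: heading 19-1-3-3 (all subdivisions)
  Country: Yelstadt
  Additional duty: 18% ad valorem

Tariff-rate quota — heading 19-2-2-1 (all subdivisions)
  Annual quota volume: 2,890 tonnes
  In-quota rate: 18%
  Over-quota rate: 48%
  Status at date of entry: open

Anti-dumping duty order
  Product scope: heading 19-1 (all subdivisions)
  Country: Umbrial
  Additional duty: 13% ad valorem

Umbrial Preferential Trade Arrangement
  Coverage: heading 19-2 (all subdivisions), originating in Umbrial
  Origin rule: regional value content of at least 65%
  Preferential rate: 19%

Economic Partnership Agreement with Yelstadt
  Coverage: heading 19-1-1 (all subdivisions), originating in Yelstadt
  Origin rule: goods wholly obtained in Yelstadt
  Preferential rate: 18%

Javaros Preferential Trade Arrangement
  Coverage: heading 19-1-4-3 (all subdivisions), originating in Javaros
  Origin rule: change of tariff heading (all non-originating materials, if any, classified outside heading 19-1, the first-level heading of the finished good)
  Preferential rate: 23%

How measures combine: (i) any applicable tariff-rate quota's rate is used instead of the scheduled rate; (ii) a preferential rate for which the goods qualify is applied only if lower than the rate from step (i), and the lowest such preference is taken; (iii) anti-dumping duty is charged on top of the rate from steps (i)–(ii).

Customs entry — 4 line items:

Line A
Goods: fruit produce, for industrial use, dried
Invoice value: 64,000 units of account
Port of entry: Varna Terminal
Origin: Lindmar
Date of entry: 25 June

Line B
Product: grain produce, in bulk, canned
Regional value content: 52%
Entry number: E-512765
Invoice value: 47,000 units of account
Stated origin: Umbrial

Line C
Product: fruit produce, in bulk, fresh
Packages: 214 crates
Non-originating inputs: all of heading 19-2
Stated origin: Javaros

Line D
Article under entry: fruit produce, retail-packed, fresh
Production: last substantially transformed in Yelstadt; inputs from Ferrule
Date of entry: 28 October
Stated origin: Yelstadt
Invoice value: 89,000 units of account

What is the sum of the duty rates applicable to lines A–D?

Line A: fruit → 19-1; dried → 19-1-2; for industrial use → 19-1-2-1. Scheduled 32%. No special measure applies. → 32%.
Line B: grain → 19-2; canned → 19-2-2; in bulk → 19-2-2-1. Scheduled 37%. quota on 19-2-2-1 open → in-quota 18%; Umbrial agreement on 19-2: RVC < 65%. → 18%.
Line C: fruit → 19-1; fresh → 19-1-3; in bulk → 19-1-3-3. Scheduled 19%. Javaros agreement on 19-1-4-3: 19-1-3-3 not covered. → 19%.
Line D: fruit → 19-1; fresh → 19-1-3; retail-packed → 19-1-3-1. Scheduled 4%. Yelstadt agreement on 19-1-1: 19-1-3-1 not covered. → 4%.
Sum: 32% + 18% + 19% + 4% = 73%.

73%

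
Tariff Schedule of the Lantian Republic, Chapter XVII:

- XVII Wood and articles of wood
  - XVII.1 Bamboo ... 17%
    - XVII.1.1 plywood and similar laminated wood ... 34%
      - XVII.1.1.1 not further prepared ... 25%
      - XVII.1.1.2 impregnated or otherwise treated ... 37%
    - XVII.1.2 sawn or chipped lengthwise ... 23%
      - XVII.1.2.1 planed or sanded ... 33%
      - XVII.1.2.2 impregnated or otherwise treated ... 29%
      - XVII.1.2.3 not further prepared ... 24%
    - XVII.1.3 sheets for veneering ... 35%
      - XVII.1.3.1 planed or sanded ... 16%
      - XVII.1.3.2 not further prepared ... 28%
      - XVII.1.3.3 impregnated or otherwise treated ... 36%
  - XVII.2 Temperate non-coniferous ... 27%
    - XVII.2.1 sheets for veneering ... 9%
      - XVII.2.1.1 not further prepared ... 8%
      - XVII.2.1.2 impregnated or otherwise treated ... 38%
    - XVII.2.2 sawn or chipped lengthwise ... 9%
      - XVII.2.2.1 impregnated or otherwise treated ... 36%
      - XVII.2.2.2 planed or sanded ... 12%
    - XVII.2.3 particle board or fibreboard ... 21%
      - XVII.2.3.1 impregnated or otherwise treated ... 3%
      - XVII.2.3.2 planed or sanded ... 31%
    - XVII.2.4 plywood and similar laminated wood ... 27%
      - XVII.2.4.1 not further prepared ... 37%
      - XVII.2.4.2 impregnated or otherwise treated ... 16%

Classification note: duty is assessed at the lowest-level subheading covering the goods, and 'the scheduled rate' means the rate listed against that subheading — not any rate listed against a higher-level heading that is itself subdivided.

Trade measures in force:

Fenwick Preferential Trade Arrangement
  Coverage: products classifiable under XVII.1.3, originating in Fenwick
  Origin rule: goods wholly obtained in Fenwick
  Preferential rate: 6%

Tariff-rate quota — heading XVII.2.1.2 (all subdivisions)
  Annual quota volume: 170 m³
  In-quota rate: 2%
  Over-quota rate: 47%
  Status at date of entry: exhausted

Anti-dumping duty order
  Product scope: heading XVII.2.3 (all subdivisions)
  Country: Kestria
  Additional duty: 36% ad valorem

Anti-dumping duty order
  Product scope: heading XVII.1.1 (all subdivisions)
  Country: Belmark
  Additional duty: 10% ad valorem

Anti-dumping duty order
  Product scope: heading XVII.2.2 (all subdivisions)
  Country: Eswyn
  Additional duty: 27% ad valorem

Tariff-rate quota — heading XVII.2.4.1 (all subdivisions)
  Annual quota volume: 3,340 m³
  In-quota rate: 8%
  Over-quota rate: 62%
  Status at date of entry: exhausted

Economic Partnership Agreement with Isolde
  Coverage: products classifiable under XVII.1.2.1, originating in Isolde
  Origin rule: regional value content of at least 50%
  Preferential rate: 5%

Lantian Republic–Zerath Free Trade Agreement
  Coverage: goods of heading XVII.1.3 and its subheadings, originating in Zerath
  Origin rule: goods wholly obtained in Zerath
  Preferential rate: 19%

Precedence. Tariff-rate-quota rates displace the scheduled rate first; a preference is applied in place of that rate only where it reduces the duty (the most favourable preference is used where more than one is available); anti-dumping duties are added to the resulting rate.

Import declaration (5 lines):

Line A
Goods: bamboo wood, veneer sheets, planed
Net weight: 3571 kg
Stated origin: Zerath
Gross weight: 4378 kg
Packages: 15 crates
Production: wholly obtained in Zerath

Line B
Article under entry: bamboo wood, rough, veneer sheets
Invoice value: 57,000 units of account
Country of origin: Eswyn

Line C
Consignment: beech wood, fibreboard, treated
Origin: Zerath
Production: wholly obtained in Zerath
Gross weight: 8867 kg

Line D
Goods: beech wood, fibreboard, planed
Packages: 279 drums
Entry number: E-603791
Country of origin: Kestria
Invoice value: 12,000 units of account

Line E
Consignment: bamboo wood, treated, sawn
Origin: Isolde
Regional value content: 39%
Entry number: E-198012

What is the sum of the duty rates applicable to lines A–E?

143%

Line A: bamboo → XVII.1; veneer sheets → XVII.1.3; planed → XVII.1.3.1. Scheduled 16%. Zerath agreement on XVII.1.3: wholly obtained → 19% available; preference 19% not lower than 16% → no reduction. → 16%.
Line B: bamboo → XVII.1; veneer sheets → XVII.1.3; rough → XVII.1.3.2. Scheduled 28%. No special measure applies. → 28%.
Line C: beech → XVII.2; fibreboard → XVII.2.3; treated → XVII.2.3.1. Scheduled 3%. Zerath agreement on XVII.1.3: XVII.2.3.1 not covered. → 3%.
Line D: beech → XVII.2; fibreboard → XVII.2.3; planed → XVII.2.3.2. Scheduled 31%. anti-dumping (Kestria, XVII.2.3): +36%; total 31% + 36% = 67%. → 67%.
Line E: bamboo → XVII.1; sawn → XVII.1.2; treated → XVII.1.2.2. Scheduled 29%. Isolde agreement on XVII.1.2.1: XVII.1.2.2 not covered. → 29%.
Sum: 16% + 28% + 3% + 67% + 29% = 143%.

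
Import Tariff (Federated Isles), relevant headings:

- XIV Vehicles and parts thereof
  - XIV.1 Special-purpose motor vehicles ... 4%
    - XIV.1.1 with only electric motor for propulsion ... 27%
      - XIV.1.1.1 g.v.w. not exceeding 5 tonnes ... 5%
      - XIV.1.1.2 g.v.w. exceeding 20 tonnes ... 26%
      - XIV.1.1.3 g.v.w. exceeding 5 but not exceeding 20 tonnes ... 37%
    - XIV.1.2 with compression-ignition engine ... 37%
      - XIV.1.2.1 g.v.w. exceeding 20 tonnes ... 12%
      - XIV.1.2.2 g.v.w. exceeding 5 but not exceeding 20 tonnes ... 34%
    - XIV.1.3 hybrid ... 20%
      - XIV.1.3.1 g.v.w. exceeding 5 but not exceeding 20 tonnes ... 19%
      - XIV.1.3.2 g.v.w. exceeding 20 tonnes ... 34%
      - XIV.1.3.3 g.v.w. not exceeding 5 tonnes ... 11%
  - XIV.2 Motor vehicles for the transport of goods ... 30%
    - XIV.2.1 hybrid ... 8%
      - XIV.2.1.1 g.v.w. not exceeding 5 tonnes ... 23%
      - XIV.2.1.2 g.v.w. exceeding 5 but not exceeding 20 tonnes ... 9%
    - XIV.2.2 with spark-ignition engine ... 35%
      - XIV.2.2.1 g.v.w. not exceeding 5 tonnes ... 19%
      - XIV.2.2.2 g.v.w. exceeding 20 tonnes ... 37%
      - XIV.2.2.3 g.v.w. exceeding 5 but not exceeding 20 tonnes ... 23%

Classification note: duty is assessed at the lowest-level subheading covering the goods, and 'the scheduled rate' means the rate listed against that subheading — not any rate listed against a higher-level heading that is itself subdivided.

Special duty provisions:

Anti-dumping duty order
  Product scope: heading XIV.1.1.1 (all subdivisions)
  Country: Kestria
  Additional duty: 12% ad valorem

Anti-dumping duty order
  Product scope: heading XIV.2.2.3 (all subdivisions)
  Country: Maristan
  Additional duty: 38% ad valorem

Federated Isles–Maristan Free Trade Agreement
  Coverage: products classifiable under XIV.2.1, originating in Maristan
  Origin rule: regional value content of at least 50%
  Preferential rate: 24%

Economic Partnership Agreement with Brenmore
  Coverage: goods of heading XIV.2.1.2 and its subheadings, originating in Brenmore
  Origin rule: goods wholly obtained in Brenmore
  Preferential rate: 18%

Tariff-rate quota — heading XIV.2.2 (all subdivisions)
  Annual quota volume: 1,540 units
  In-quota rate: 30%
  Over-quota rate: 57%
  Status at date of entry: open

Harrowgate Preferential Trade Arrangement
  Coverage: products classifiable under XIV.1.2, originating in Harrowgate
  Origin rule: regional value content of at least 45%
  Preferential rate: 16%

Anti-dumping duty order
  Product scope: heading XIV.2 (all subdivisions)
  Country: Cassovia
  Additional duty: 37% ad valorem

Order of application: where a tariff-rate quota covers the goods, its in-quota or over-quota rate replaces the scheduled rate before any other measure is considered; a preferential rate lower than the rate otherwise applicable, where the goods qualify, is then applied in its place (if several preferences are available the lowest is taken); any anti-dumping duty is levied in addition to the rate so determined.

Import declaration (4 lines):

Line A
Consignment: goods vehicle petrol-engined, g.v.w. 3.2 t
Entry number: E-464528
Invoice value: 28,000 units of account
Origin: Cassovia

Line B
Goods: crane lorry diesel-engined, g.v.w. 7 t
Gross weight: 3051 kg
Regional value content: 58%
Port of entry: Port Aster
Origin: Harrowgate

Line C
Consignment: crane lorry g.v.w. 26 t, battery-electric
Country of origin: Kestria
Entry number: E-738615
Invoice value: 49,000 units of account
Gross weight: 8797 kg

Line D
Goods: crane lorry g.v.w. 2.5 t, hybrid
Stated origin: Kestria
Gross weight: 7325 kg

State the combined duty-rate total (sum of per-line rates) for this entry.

120%

Line A: goods vehicle → XIV.2; petrol-engined → XIV.2.2; g.v.w. 3.2 t → XIV.2.2.1. Scheduled 19%. quota on XIV.2.2 open → in-quota 30%; anti-dumping (Cassovia, XIV.2): +37%; total 30% + 37% = 67%. → 67%.
Line B: crane lorry → XIV.1; diesel-engined → XIV.1.2; g.v.w. 7 t → XIV.1.2.2. Scheduled 34%. Harrowgate agreement on XIV.1.2: RVC ≥ 45% → 16% available; preferential 16%. → 16%.
Line C: crane lorry → XIV.1; battery-electric → XIV.1.1; g.v.w. 26 t → XIV.1.1.2. Scheduled 26%. No special measure applies. → 26%.
Line D: crane lorry → XIV.1; hybrid → XIV.1.3; g.v.w. 2.5 t → XIV.1.3.3. Scheduled 11%. No special measure applies. → 11%.
Sum: 67% + 16% + 26% + 11% = 120%.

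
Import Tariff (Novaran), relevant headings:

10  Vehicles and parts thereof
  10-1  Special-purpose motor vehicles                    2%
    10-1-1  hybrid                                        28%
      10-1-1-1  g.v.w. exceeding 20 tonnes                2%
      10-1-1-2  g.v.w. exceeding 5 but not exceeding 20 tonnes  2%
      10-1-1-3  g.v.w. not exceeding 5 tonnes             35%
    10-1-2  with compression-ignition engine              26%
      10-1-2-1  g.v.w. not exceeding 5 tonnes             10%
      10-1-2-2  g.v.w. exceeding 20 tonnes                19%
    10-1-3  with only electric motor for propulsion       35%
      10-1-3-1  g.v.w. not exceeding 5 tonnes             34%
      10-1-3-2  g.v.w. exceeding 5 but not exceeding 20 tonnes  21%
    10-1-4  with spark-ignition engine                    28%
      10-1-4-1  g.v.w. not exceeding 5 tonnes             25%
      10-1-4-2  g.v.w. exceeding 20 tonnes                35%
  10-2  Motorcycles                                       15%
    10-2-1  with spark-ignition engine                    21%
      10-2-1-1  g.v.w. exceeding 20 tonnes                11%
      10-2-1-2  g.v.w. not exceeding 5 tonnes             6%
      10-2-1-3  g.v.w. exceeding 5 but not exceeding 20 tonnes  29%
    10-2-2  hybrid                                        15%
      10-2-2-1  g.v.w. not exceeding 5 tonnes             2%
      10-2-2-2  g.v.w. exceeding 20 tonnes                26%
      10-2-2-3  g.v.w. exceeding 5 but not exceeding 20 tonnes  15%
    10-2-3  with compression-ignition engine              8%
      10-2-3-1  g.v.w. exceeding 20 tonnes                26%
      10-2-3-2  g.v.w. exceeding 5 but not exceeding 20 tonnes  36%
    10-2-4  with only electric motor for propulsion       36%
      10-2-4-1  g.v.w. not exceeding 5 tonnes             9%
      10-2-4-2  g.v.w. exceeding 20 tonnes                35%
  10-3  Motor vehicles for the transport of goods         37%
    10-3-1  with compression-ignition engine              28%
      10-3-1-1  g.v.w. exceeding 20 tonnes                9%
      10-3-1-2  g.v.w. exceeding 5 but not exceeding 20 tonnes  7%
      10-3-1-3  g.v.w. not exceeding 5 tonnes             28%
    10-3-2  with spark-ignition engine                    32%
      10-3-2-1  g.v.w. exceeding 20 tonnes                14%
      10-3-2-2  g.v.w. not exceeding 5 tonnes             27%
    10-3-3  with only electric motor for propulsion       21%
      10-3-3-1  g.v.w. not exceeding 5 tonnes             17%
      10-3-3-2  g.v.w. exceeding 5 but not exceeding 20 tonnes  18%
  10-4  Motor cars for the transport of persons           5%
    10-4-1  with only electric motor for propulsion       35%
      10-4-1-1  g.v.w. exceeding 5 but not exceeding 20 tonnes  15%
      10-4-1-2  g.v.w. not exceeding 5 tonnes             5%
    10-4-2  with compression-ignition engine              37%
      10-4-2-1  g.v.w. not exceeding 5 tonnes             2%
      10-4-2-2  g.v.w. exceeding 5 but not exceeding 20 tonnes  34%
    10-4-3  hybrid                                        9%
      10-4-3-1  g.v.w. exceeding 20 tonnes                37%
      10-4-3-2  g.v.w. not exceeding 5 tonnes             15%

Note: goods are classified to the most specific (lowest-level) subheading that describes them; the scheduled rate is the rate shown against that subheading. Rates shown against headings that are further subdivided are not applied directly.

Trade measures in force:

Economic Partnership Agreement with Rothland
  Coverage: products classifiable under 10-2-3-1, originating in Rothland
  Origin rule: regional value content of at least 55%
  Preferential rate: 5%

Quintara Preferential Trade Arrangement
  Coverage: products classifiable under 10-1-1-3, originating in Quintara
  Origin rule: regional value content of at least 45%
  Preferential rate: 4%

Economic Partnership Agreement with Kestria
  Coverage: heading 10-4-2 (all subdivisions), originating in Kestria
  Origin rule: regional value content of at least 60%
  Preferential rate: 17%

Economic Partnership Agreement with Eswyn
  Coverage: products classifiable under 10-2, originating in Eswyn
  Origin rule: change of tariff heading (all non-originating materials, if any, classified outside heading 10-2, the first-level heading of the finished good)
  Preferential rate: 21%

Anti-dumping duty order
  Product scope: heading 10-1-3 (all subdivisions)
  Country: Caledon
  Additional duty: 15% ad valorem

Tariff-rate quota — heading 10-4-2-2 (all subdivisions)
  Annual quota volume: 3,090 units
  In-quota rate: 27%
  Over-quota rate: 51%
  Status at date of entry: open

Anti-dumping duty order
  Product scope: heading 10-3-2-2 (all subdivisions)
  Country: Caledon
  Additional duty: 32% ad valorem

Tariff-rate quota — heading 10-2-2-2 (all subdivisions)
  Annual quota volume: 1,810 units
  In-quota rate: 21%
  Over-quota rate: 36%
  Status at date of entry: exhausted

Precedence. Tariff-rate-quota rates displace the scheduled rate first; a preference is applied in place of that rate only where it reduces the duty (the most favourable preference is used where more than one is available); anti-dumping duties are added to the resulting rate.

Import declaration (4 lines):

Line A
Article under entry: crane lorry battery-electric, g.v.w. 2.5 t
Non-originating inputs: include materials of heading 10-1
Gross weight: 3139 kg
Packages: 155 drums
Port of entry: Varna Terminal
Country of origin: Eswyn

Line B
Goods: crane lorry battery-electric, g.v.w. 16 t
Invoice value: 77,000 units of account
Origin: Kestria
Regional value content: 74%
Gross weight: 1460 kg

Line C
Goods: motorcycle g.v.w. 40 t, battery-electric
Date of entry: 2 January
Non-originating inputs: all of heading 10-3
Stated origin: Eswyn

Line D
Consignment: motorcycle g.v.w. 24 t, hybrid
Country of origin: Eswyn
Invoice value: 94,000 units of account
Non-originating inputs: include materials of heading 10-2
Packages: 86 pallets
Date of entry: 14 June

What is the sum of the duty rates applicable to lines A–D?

112%

Line A: crane lorry → 10-1; battery-electric → 10-1-3; g.v.w. 2.5 t → 10-1-3-1. Scheduled 34%. Eswyn agreement on 10-2: 10-1-3-1 not covered. → 34%.
Line B: crane lorry → 10-1; battery-electric → 10-1-3; g.v.w. 16 t → 10-1-3-2. Scheduled 21%. Kestria agreement on 10-4-2: 10-1-3-2 not covered. → 21%.
Line C: motorcycle → 10-2; battery-electric → 10-2-4; g.v.w. 40 t → 10-2-4-2. Scheduled 35%. Eswyn agreement on 10-2: CTH met → 21% available; preferential 21%. → 21%.
Line D: motorcycle → 10-2; hybrid → 10-2-2; g.v.w. 24 t → 10-2-2-2. Scheduled 26%. quota on 10-2-2-2 exhausted → over-quota 36%; Eswyn agreement on 10-2: CTH not met. → 36%.
Sum: 34% + 21% + 21% + 36% = 112%.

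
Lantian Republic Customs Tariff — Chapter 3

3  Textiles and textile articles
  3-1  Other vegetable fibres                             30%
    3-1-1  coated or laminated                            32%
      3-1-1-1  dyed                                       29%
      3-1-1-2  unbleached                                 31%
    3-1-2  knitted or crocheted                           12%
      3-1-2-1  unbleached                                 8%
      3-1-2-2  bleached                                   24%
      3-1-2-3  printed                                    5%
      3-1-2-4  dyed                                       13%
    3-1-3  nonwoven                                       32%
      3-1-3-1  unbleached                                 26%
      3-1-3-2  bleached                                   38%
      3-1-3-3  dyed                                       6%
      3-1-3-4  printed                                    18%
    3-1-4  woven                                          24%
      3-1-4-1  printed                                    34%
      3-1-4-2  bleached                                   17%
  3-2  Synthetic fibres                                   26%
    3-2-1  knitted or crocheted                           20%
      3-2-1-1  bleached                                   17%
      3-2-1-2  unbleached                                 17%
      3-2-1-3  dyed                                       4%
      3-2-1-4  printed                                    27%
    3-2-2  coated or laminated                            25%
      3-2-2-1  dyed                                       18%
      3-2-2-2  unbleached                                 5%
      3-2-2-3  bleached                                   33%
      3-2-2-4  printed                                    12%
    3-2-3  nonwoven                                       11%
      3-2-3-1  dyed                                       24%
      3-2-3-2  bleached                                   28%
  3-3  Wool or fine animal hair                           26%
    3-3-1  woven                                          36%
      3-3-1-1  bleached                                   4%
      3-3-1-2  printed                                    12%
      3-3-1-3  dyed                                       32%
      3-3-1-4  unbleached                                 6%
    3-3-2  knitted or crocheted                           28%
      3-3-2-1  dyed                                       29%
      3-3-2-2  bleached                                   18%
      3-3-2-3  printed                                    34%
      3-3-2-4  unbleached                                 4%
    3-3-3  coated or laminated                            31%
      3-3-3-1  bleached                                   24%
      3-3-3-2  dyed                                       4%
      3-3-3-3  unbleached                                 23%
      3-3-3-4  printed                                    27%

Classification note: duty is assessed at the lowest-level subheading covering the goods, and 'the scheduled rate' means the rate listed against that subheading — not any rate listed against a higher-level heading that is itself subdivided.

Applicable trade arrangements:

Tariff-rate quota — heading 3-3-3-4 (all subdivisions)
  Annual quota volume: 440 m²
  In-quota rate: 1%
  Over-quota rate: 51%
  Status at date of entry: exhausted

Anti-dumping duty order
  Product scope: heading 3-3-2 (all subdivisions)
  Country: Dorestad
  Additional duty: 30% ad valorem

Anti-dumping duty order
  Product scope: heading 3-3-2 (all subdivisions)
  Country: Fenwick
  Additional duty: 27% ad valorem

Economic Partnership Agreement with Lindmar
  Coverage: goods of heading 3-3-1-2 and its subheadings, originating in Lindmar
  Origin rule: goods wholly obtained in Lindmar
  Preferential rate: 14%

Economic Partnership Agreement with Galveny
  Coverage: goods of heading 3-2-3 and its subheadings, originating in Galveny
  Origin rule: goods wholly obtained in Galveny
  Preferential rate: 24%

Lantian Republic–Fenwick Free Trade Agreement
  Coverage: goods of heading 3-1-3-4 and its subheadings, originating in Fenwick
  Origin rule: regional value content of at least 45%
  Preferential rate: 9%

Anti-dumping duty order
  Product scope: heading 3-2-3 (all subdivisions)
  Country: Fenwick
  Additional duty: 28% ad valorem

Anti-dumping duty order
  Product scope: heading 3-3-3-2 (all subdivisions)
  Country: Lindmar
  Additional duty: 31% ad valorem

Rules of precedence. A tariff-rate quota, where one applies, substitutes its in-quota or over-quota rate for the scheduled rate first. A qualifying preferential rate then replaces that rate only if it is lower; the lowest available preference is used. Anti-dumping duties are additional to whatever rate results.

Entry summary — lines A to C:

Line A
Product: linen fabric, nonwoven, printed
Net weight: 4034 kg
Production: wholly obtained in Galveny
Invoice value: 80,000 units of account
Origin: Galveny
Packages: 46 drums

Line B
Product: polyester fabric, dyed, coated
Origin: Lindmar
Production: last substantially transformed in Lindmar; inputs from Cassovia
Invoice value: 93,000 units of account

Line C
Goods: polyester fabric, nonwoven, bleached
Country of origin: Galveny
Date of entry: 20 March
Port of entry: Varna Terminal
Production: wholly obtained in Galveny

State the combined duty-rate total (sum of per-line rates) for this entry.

60%

Line A: linen → 3-1; nonwoven → 3-1-3; printed → 3-1-3-4. Scheduled 18%. Galveny agreement on 3-2-3: 3-1-3-4 not covered. → 18%.
Line B: polyester → 3-2; coated → 3-2-2; dyed → 3-2-2-1. Scheduled 18%. Lindmar agreement on 3-3-1-2: 3-2-2-1 not covered. → 18%.
Line C: polyester → 3-2; nonwoven → 3-2-3; bleached → 3-2-3-2. Scheduled 28%. Galveny agreement on 3-2-3: wholly obtained → 24% available; preferential 24%. → 24%.
Sum: 18% + 18% + 24% = 60%.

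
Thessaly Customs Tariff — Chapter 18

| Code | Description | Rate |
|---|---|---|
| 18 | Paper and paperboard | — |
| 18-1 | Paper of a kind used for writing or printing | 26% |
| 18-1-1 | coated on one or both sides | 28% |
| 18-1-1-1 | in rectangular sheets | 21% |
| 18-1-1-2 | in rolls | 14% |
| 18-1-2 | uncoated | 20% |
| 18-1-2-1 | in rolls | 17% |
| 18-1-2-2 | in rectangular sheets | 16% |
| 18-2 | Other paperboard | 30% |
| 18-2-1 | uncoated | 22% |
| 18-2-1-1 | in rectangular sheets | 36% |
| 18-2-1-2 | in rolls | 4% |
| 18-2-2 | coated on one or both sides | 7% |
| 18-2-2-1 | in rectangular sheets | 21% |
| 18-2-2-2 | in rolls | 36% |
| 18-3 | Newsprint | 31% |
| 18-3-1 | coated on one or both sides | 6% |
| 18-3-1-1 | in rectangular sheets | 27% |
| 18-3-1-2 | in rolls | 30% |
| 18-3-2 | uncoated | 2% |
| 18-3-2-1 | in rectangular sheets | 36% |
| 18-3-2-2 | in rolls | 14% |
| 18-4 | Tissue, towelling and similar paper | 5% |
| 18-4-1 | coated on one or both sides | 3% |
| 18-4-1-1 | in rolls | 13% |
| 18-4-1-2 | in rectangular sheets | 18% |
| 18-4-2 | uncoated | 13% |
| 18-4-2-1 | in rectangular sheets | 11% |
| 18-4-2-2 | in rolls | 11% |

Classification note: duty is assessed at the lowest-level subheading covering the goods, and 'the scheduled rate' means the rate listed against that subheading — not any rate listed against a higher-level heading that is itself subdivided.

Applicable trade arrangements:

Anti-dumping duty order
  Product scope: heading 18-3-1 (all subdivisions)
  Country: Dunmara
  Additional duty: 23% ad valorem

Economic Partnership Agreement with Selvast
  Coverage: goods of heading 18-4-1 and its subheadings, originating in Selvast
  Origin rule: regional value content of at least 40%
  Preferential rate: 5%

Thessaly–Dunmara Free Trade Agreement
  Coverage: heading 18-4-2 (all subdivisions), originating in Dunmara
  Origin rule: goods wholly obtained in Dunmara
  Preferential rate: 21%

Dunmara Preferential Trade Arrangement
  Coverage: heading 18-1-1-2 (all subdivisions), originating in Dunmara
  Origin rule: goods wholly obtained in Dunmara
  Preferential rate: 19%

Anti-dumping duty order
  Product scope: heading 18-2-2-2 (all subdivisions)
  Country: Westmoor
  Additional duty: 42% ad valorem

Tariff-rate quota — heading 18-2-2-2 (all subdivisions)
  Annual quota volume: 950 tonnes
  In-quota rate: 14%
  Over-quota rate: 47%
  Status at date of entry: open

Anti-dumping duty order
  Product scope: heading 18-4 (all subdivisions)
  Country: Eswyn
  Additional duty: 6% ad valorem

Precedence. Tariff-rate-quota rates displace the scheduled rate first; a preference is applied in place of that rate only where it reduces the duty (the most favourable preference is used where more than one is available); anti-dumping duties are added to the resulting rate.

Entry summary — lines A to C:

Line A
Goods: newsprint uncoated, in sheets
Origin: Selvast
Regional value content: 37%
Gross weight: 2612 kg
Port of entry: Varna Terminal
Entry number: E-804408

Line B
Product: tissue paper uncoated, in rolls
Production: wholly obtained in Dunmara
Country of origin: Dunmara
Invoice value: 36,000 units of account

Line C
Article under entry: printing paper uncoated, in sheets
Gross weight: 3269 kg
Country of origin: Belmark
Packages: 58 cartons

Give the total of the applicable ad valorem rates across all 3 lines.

63%

Line A: newsprint → 18-3; uncoated → 18-3-2; in sheets → 18-3-2-1. Scheduled 36%. Selvast agreement on 18-4-1: 18-3-2-1 not covered. → 36%.
Line B: tissue paper → 18-4; uncoated → 18-4-2; in rolls → 18-4-2-2. Scheduled 11%. Dunmara agreement on 18-4-2: wholly obtained → 21% available; Dunmara agreement on 18-1-1-2: 18-4-2-2 not covered; preference 21% not lower than 11% → no reduction. → 11%.
Line C: printing paper → 18-1; uncoated → 18-1-2; in sheets → 18-1-2-2. Scheduled 16%. No special measure applies. → 16%.
Sum: 36% + 11% + 16% = 63%.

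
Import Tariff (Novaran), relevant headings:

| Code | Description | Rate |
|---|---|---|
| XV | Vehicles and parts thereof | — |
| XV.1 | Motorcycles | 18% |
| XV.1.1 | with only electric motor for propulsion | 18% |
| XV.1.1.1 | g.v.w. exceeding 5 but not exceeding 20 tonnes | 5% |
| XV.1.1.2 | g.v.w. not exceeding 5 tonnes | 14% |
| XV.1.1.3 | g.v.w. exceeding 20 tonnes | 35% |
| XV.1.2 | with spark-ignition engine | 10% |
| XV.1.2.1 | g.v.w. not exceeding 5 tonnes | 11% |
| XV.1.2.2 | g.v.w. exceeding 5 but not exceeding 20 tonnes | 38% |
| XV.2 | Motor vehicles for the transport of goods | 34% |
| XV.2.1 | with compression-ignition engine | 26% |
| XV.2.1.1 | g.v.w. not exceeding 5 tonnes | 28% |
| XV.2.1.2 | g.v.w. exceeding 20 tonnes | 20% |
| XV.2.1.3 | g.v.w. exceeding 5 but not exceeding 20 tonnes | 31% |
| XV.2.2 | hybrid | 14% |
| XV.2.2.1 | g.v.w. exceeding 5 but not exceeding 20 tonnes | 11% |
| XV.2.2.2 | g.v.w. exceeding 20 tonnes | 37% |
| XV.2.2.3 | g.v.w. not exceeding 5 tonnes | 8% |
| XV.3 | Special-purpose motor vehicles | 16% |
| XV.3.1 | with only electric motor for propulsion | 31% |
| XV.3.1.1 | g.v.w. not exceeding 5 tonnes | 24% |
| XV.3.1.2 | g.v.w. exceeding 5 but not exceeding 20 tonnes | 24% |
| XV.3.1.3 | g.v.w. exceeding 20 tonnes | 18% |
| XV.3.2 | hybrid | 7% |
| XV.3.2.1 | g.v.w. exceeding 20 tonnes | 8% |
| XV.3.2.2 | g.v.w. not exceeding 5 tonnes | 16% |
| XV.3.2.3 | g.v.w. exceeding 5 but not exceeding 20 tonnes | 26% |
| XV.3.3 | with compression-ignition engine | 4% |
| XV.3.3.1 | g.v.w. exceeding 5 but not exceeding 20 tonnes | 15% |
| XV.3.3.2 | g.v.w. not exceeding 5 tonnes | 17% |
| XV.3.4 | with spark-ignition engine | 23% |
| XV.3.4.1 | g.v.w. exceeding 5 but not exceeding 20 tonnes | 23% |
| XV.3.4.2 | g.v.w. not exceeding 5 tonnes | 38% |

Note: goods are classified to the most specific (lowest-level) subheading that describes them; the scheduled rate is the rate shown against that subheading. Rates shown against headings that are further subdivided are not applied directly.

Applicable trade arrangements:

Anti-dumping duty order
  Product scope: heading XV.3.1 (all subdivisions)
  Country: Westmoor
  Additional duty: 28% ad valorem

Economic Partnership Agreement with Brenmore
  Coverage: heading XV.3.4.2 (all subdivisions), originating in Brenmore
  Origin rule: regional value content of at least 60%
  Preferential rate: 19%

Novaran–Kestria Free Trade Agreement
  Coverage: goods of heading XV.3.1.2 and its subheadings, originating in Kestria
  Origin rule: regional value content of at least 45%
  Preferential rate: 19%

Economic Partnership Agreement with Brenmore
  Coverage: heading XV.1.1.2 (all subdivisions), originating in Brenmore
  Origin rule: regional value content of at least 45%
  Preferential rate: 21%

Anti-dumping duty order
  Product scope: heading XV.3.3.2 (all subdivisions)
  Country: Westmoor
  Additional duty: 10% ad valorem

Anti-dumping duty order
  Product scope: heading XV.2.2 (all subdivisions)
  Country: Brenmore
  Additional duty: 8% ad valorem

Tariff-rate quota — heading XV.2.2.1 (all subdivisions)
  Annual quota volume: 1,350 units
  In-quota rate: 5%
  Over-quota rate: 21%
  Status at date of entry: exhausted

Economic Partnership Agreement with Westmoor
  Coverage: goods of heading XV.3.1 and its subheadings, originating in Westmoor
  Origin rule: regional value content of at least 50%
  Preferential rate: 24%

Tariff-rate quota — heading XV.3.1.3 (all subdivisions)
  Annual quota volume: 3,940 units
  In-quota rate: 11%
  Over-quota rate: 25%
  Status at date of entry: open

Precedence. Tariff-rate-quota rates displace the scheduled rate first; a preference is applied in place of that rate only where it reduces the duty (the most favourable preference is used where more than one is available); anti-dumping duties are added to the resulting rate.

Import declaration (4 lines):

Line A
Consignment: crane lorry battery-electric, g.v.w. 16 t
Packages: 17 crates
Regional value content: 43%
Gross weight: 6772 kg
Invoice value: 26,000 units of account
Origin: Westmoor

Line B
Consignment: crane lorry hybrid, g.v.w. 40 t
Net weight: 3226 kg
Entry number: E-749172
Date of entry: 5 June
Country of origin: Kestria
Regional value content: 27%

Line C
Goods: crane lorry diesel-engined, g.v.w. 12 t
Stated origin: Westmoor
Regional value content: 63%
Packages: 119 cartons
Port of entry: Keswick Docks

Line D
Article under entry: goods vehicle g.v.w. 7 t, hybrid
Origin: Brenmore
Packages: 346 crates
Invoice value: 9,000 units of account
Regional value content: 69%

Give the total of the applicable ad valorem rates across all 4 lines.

Line A: crane lorry → XV.3; battery-electric → XV.3.1; g.v.w. 16 t → XV.3.1.2. Scheduled 24%. Westmoor agreement on XV.3.1: RVC < 50%; anti-dumping (Westmoor, XV.3.1): +28%; total 24% + 28% = 52%. → 52%.
Line B: crane lorry → XV.3; hybrid → XV.3.2; g.v.w. 40 t → XV.3.2.1. Scheduled 8%. Kestria agreement on XV.3.1.2: XV.3.2.1 not covered. → 8%.
Line C: crane lorry → XV.3; diesel-engined → XV.3.3; g.v.w. 12 t → XV.3.3.1. Scheduled 15%. Westmoor agreement on XV.3.1: XV.3.3.1 not covered. → 15%.
Line D: goods vehicle → XV.2; hybrid → XV.2.2; g.v.w. 7 t → XV.2.2.1. Scheduled 11%. quota on XV.2.2.1 exhausted → over-quota 21%; Brenmore agreement on XV.3.4.2: XV.2.2.1 not covered; Brenmore agreement on XV.1.1.2: XV.2.2.1 not covered; anti-dumping (Brenmore, XV.2.2): +8%; total 21% + 8% = 29%. → 29%.
Sum: 52% + 8% + 15% + 29% = 104%.

104%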